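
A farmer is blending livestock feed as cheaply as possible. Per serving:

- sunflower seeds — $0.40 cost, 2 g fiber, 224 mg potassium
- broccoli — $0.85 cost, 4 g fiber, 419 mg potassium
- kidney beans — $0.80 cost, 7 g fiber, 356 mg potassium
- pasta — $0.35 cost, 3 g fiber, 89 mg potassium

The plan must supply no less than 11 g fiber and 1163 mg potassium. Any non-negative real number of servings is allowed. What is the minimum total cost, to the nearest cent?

This is a tiny linear program; its minimum lies at a vertex of the feasible set. List the vertices and price them.
sunflower seeds only: max(11/2, 1163/224) = 5.5 servings → $2.20.
broccoli only: max(11/4, 1163/419) = 2.776 servings → $2.36.
kidney beans only: max(11/7, 1163/356) = 3.267 servings → $2.61.
pasta only: max(11/3, 1163/89) = 13.07 servings → $4.57.
sunflower seeds + broccoli with both tight: 0.7414 servings and 2.379 servings → $2.32.
sunflower seeds + kidney beans with both tight: 4.936 servings and 0.1612 servings → $2.10.
sunflower seeds + pasta with both tight: 5.081 servings and 0.2794 servings → $2.13.
broccoli + kidney beans: the both-tight solution has a negative serving — not a feasible corner.
broccoli + pasta with both targets exact would need a negative amount; discard.
kidney beans + pasta with both targets exact would need a negative amount; discard.
Cheapest feasible corner: $2.10.

$2.10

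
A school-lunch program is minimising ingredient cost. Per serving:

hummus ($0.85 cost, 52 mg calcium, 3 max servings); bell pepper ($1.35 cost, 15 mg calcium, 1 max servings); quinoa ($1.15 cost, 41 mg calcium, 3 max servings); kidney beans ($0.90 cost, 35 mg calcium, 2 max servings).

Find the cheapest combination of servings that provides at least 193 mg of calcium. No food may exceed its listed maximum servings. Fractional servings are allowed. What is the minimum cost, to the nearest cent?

$3.50

Cost per mg of calcium: hummus $0.0163, kidney beans $0.0257, quinoa $0.0280, bell pepper $0.0900.
Take 3 servings of hummus: +156.0 mg calcium for $2.55 (total $2.55, still need 37.0 mg).
Take 1.057 servings of kidney beans: +37.0 mg calcium for $0.95 (total $3.50, still need 0.0 mg).
Greedy by cheapest-per-mg is optimal for a single linear constraint, so the minimum cost is $3.50.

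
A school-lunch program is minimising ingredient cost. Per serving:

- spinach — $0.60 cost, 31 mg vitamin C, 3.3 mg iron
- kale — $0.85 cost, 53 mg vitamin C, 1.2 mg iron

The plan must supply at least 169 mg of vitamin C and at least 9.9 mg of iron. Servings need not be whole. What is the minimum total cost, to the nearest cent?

$2.95

spinach only: max(169/31, 9.9/3.3) = 5.452 servings → $3.27.
kale only: max(169/53, 9.9/1.2) = 8.25 servings → $7.01.
spinach + kale with both tight: 2.338 servings and 1.821 servings → $2.95.
So the least-cost plan costs $2.95.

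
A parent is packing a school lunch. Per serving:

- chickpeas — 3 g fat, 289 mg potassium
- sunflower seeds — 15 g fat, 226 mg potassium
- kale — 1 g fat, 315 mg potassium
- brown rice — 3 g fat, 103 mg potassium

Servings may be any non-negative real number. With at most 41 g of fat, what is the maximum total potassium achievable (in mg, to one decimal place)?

12915.0 mg

Potassium per g fat: kale 315, chickpeas 96.33, brown rice 34.33, sunflower seeds 15.07.
With no serving limits, spend the whole fat allowance on kale: 41 g / 1 g × 315 mg = 12915.0 mg.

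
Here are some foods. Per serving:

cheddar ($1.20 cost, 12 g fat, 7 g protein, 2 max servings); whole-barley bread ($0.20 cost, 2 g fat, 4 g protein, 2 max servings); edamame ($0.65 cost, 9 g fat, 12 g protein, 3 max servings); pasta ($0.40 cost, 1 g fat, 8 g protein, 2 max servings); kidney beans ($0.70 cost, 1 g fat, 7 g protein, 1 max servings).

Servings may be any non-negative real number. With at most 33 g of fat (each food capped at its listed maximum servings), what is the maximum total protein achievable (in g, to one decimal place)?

65.7 g

Protein per g fat: pasta 8, kidney beans 7, whole-barley bread 2, edamame 1.333, cheddar 0.5833.
Take 2 servings of pasta: uses 2 g fat, +16.0 g protein (running total 16.0 g).
Take 1 serving of kidney beans: uses 1 g fat, +7.0 g protein (running total 23.0 g).
Take 2 servings of whole-barley bread: uses 4 g fat, +8.0 g protein (running total 31.0 g).
Take 2.889 servings of edamame: uses 26 g fat, +34.7 g protein (running total 65.7 g).
Greedy by best ratio exhausts the fat allowance optimally: 65.7 g.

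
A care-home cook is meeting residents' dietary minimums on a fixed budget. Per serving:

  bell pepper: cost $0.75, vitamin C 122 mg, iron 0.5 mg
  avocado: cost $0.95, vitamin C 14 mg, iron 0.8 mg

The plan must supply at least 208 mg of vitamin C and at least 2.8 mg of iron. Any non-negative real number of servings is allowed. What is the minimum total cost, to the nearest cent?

Two binding constraints pin down two serving amounts, so the optimal mix uses at most two foods. The candidates are each food alone (scaled to the tighter of vitamin C/iron) and each pair with both constraints tight.
bell pepper only: max(208/122, 2.8/0.5) = 5.6 servings → $4.20.
avocado only: max(208/14, 2.8/0.8) = 14.86 servings → $14.11.
bell pepper + avocado with both tight: 1.404 servings and 2.623 servings → $3.54.
The minimum over all feasible corners is $3.54.

$3.54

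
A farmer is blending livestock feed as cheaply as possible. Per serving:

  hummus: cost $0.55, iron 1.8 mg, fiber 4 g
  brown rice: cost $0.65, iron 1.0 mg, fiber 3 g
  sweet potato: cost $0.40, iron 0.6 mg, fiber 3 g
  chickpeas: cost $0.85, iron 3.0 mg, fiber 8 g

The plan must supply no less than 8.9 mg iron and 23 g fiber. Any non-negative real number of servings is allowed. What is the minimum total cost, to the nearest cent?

$2.52

At the optimum either one food covers both requirements or two foods hit both targets exactly; no other combination can be cheaper.
hummus only: max(8.9/1.8, 23/4) = 5.75 servings → $3.16.
brown rice only: max(8.9/1.0, 23/3) = 8.9 servings → $5.79.
sweet potato only: max(8.9/0.6, 23/3) = 14.83 servings → $5.93.
chickpeas only: max(8.9/3.0, 23/8) = 2.967 servings → $2.52.
hummus + brown rice with both tight: 2.643 servings and 4.143 servings → $4.15.
hummus + sweet potato with both tight: 4.3 servings and 1.933 servings → $3.14.
hummus + chickpeas with both tight: 0.9167 servings and 2.417 servings → $2.56.
brown rice + sweet potato with both targets exact would need a negative amount; discard.
brown rice + chickpeas: the both-tight solution has a negative serving — not a feasible corner.
sweet potato + chickpeas: intersection lies outside the first quadrant.
So the least-cost plan costs $2.52.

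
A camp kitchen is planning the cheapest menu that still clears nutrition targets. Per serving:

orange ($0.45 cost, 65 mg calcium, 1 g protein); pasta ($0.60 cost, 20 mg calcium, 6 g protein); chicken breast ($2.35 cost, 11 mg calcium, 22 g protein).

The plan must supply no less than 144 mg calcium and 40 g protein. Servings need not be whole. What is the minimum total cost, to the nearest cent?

$4.06

Compare the cost at each extreme point of the feasible region.
orange only: max(144/65, 40/1) = 40 servings → $18.00.
pasta only: max(144/20, 40/6) = 7.2 servings → $4.32.
chicken breast only: max(144/11, 40/22) = 13.09 servings → $30.76.
orange + pasta with both tight: 0.173 servings and 6.638 servings → $4.06.
orange + chicken breast with both tight: 1.922 servings and 1.731 servings → $4.93.
pasta + chicken breast with both targets exact would need a negative amount; discard.
So the least-cost plan costs $4.06.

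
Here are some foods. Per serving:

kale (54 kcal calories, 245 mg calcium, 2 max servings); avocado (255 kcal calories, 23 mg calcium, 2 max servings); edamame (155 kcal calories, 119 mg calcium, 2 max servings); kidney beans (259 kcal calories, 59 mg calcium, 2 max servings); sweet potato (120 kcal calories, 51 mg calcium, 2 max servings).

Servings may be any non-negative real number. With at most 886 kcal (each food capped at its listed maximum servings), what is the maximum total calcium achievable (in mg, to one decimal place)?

881.9 mg

Calcium per kcal: kale 4.537, edamame 0.7677, sweet potato 0.425, kidney beans 0.2278, avocado 0.0902.
Take 2 servings of kale: uses 108 kcal, +490.0 mg calcium (running total 490.0 mg).
Take 2 servings of edamame: uses 310 kcal, +238.0 mg calcium (running total 728.0 mg).
Take 2 servings of sweet potato: uses 240 kcal, +102.0 mg calcium (running total 830.0 mg).
Take 0.8803 servings of kidney beans: uses 228 kcal, +51.9 mg calcium (running total 881.9 mg).
Filling greedily by calcium-per-kcal is optimal for one linear limit, giving 881.9 mg.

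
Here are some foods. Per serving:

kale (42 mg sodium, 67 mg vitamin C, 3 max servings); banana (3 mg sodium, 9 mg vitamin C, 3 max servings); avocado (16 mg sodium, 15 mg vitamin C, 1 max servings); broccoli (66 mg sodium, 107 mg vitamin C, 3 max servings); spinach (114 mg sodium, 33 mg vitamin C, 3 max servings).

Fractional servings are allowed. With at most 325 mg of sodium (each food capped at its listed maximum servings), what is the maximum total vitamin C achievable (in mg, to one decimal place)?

536.2 mg

Vitamin C per mg sodium: banana 3, broccoli 1.621, kale 1.595, avocado 0.9375, spinach 0.2895.
Take 3 servings of banana: uses 9 mg sodium, +27.0 mg vitamin C (running total 27.0 mg).
Take 3 servings of broccoli: uses 198 mg sodium, +321.0 mg vitamin C (running total 348.0 mg).
Take 2.81 servings of kale: uses 118 mg sodium, +188.2 mg vitamin C (running total 536.2 mg).
Greedy by best ratio exhausts the sodium allowance optimally: 536.2 mg.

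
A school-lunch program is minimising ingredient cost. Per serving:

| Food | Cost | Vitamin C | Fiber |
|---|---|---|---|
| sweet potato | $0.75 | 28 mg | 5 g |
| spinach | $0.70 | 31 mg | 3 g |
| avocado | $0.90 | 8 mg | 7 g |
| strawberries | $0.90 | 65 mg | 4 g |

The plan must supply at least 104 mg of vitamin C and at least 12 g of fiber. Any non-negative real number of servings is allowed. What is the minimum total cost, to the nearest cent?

$2.06

Two binding constraints pin down two serving amounts, so the optimal mix uses at most two foods. The candidates are each food alone (scaled to the tighter of vitamin C/fiber) and each pair with both constraints tight.
sweet potato only: max(104/28, 12/5) = 3.714 servings → $2.79.
spinach only: max(104/31, 12/3) = 4 servings → $2.80.
avocado only: max(104/8, 12/7) = 13 servings → $11.70.
strawberries only: max(104/65, 12/4) = 3 servings → $2.70.
sweet potato + spinach with both tight: 0.8451 servings and 2.592 servings → $2.45.
sweet potato + avocado with both targets exact would need a negative amount; discard.
sweet potato + strawberries with both tight: 1.709 servings and 0.8638 servings → $2.06.
spinach + avocado with both tight: 3.275 servings and 0.3109 servings → $2.57.
spinach + strawberries: the both-tight solution has a negative serving — not a feasible corner.
avocado + strawberries with both tight: 0.8605 servings and 1.494 servings → $2.12.
Cheapest feasible corner: $2.06.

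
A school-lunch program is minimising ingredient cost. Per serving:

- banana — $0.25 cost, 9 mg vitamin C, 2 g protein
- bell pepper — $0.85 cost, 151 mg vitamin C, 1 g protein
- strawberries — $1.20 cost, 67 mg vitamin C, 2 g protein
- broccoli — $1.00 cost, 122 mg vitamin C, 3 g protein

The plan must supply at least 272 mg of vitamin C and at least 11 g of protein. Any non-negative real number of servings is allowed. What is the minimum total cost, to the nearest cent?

$2.48

Compare the cost at each extreme point of the feasible region.
banana only: max(272/9, 11/2) = 30.22 servings → $7.56.
bell pepper only: max(272/151, 11/1) = 11 servings → $9.35.
strawberries only: max(272/67, 11/2) = 5.5 servings → $6.60.
broccoli only: max(272/122, 11/3) = 3.667 servings → $3.67.
banana + bell pepper with both tight: 4.741 servings and 1.519 servings → $2.48.
banana + strawberries with both tight: 1.664 servings and 3.836 servings → $5.02.
banana + broccoli with both tight: 2.424 servings and 2.051 servings → $2.66.
bell pepper + strawberries: intersection lies outside the first quadrant.
bell pepper + broccoli with both targets exact would need a negative amount; discard.
strawberries + broccoli: intersection lies outside the first quadrant.
The minimum over all feasible corners is $2.48.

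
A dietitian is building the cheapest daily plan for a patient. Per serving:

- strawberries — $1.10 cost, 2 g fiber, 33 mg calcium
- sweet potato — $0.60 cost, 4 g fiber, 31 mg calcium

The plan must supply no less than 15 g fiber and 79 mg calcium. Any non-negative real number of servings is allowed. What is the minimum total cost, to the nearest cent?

$2.25

strawberries only: max(15/2, 79/33) = 7.5 servings → $8.25.
sweet potato only: max(15/4, 79/31) = 3.75 servings → $2.25.
strawberries + sweet potato: intersection lies outside the first quadrant.
Cheapest feasible corner: $2.25.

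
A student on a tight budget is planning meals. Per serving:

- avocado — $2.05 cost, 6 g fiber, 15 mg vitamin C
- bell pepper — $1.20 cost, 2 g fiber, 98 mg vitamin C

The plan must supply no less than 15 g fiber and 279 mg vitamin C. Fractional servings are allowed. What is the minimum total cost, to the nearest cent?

This is a tiny linear program; its minimum lies at a vertex of the feasible set. List the vertices and price them.
avocado only: max(15/6, 279/15) = 18.6 servings → $38.13.
bell pepper only: max(15/2, 279/98) = 7.5 servings → $9.00.
avocado + bell pepper with both tight: 1.634 servings and 2.597 servings → $6.47.
Cheapest feasible corner: $6.47.

$6.47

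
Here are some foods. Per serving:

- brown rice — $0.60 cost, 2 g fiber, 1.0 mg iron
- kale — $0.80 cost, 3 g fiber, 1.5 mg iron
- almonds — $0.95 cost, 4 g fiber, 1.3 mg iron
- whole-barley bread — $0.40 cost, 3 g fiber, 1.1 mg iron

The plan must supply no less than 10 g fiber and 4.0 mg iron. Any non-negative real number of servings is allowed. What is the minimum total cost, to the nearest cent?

$1.45

Check every corner: each single food scaled to meet both minima, and each pair solved so both constraints bind.
brown rice only: max(10/2, 4.0/1.0) = 5 servings → $3.00.
kale only: max(10/3, 4.0/1.5) = 3.333 servings → $2.67.
almonds only: max(10/4, 4.0/1.3) = 3.077 servings → $2.92.
whole-barley bread only: max(10/3, 4.0/1.1) = 3.636 servings → $1.45.
brown rice + kale (both tight): parallel constraints — no distinct corner.
brown rice + almonds with both tight: 2.143 servings and 1.429 servings → $2.64.
brown rice + whole-barley bread with both tight: 1.25 servings and 2.5 servings → $1.75.
kale + almonds with both tight: 1.429 servings and 1.429 servings → $2.50.
kale + whole-barley bread with both tight: 0.8333 servings and 2.5 servings → $1.67.
almonds + whole-barley bread with both targets exact would need a negative amount; discard.
Cheapest feasible corner: $1.45.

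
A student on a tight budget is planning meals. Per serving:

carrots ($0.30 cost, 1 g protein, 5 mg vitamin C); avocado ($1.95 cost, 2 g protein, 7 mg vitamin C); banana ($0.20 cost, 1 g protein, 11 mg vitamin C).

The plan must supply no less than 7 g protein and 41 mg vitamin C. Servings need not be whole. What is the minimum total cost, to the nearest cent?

For a min-cost LP with two ≥-constraints, a basic feasible solution has at most two positive variables.
carrots only: max(7/1, 41/5) = 8.2 servings → $2.46.
avocado only: max(7/2, 41/7) = 5.857 servings → $11.42.
banana only: max(7/1, 41/11) = 7 servings → $1.40.
carrots + avocado: the both-tight solution has a negative serving — not a feasible corner.
carrots + banana with both tight: 6 servings and 1 serving → $2.00.
avocado + banana with both tight: 2.4 servings and 2.2 servings → $5.12.
Cheapest feasible corner: $1.40.

$1.40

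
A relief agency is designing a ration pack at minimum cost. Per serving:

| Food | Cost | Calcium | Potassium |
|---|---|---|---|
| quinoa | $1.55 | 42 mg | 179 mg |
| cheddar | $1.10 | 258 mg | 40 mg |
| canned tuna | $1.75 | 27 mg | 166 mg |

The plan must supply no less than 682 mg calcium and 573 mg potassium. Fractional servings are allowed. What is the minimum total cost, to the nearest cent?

Compare the cost at each extreme point of the feasible region.
quinoa only: max(682/42, 573/179) = 16.24 servings → $25.17.
cheddar only: max(682/258, 573/40) = 14.32 servings → $15.76.
canned tuna only: max(682/27, 573/166) = 25.26 servings → $44.20.
quinoa + cheddar with both tight: 2.709 servings and 2.202 servings → $6.62.
quinoa + canned tuna: intersection lies outside the first quadrant.
cheddar + canned tuna with both tight: 2.341 servings and 2.888 servings → $7.63.
So the least-cost plan costs $6.62.

$6.62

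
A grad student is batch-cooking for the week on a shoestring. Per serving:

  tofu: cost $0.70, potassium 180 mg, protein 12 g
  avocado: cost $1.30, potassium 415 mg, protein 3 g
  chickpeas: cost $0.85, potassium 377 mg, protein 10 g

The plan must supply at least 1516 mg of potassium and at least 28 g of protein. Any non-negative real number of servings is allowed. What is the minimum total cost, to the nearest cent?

$3.42

tofu only: max(1516/180, 28/12) = 8.422 servings → $5.90.
avocado only: max(1516/415, 28/3) = 9.333 servings → $12.13.
chickpeas only: max(1516/377, 28/10) = 4.021 servings → $3.42.
tofu + avocado with both tight: 1.593 servings and 2.962 servings → $4.97.
tofu + chickpeas: the both-tight solution has a negative serving — not a feasible corner.
avocado + chickpeas with both tight: 1.525 servings and 2.342 servings → $3.97.
Cheapest feasible corner: $3.42.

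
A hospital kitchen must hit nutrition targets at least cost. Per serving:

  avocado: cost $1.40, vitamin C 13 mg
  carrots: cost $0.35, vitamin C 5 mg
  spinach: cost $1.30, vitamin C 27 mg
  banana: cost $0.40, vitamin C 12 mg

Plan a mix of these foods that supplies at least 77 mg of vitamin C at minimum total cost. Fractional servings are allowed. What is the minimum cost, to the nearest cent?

$2.57

Cost per mg of vitamin C: banana $0.0333, spinach $0.0481, carrots $0.0700, avocado $0.1077.
With no serving limits, use only banana: 77 mg / 12 mg = 6.417 servings × $0.40 = $2.57.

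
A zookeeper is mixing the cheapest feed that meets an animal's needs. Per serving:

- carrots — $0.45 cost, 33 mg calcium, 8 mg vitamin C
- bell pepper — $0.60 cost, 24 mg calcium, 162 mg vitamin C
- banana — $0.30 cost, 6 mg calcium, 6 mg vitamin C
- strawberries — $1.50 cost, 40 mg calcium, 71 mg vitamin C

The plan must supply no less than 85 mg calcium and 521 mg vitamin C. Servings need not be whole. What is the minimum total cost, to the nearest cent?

With two linear requirements the optimum uses one or two foods; enumerate the corners.
carrots only: max(85/33, 521/8) = 65.12 servings → $29.31.
bell pepper only: max(85/24, 521/162) = 3.542 servings → $2.12.
banana only: max(85/6, 521/6) = 86.83 servings → $26.05.
strawberries only: max(85/40, 521/71) = 7.338 servings → $11.01.
carrots + bell pepper with both tight: 0.2456 servings and 3.204 servings → $2.03.
carrots + banana with both targets exact would need a negative amount; discard.
carrots + strawberries: intersection lies outside the first quadrant.
bell pepper + banana with both tight: 3.159 servings and 1.529 servings → $2.35.
bell pepper + strawberries with both tight: 3.1 servings and 0.2651 servings → $2.26.
banana + strawberries with both targets exact would need a negative amount; discard.
So the least-cost plan costs $2.03.

$2.03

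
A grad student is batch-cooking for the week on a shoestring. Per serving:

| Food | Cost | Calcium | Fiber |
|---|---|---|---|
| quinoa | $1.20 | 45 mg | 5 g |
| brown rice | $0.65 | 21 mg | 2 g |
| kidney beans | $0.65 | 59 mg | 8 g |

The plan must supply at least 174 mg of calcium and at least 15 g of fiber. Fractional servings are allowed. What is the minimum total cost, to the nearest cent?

Compare the cost at each extreme point of the feasible region.
quinoa only: max(174/45, 15/5) = 3.867 servings → $4.64.
brown rice only: max(174/21, 15/2) = 8.286 servings → $5.39.
kidney beans only: max(174/59, 15/8) = 2.949 servings → $1.92.
quinoa + brown rice with both targets exact would need a negative amount; discard.
quinoa + kidney beans: the both-tight solution has a negative serving — not a feasible corner.
brown rice + kidney beans: the both-tight solution has a negative serving — not a feasible corner.
So the least-cost plan costs $1.92.

$1.92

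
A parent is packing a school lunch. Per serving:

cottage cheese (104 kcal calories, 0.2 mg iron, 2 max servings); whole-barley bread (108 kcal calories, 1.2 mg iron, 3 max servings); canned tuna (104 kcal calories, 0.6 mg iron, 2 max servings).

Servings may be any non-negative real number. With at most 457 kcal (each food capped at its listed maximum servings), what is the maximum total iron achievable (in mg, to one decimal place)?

Iron per kcal: whole-barley bread 0.01111, canned tuna 0.005769, cottage cheese 0.001923.
Take 3 servings of whole-barley bread: uses 324 kcal, +3.6 mg iron (running total 3.6 mg).
Take 1.279 servings of canned tuna: uses 133 kcal, +0.8 mg iron (running total 4.4 mg).
Greedy by best ratio exhausts the calories allowance optimally: 4.4 mg.

4.4 mg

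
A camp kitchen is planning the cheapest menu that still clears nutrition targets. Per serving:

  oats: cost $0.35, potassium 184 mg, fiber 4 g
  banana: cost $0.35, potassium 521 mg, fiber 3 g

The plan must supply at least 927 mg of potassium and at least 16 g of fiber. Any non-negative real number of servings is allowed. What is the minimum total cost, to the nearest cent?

This is a tiny linear program; its minimum lies at a vertex of the feasible set. List the vertices and price them.
oats only: max(927/184, 16/4) = 5.038 servings → $1.76.
banana only: max(927/521, 16/3) = 5.333 servings → $1.87.
oats + banana with both tight: 3.626 servings and 0.4987 servings → $1.44.
The minimum over all feasible corners is $1.44.

$1.44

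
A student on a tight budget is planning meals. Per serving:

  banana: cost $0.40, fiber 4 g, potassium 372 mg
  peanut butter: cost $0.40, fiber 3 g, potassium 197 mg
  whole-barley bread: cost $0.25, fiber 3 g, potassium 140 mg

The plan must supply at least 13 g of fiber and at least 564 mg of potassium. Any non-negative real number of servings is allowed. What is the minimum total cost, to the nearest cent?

$1.08

A basic optimal solution has at most two foods positive. Try each food alone and each pair with both targets met exactly.
banana only: max(13/4, 564/372) = 3.25 servings → $1.30.
peanut butter only: max(13/3, 564/197) = 4.333 servings → $1.73.
whole-barley bread only: max(13/3, 564/140) = 4.333 servings → $1.08.
banana + peanut butter with both targets exact would need a negative amount; discard.
banana + whole-barley bread: the both-tight solution has a negative serving — not a feasible corner.
peanut butter + whole-barley bread: intersection lies outside the first quadrant.
So the least-cost plan costs $1.08.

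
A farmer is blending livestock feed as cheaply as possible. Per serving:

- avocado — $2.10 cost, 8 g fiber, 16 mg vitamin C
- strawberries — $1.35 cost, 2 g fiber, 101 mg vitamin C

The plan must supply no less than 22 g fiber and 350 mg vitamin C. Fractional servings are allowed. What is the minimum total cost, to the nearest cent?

avocado only: max(22/8, 350/16) = 21.88 servings → $45.94.
strawberries only: max(22/2, 350/101) = 11 servings → $14.85.
avocado + strawberries with both tight: 1.961 servings and 3.155 servings → $8.38.
Cheapest feasible corner: $8.38.

$8.38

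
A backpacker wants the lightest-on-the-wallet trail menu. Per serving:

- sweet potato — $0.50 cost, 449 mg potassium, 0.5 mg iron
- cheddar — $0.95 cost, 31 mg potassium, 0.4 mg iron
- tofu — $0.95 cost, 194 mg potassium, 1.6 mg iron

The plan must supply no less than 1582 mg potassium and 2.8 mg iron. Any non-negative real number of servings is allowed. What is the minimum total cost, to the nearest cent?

For a min-cost LP with two ≥-constraints, a basic feasible solution has at most two positive variables.
sweet potato only: max(1582/449, 2.8/0.5) = 5.6 servings → $2.80.
cheddar only: max(1582/31, 2.8/0.4) = 51.03 servings → $48.48.
tofu only: max(1582/194, 2.8/1.6) = 8.155 servings → $7.75.
sweet potato + cheddar with both tight: 3.327 servings and 2.841 servings → $4.36.
sweet potato + tofu with both tight: 3.199 servings and 0.7502 servings → $2.31.
cheddar + tofu with both targets exact would need a negative amount; discard.
Cheapest feasible corner: $2.31.

$2.31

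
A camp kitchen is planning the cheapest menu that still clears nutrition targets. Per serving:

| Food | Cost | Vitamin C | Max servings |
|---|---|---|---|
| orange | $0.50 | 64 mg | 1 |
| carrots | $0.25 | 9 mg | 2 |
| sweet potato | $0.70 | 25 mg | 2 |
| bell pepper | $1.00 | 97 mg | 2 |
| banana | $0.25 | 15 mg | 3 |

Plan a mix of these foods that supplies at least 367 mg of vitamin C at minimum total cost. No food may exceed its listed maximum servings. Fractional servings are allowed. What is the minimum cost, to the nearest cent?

$5.04

Cost per mg of vitamin C: orange $0.0078, bell pepper $0.0103, banana $0.0167, carrots $0.0278, sweet potato $0.0280.
Take 1 serving of orange: +64.0 mg vitamin C for $0.50 (total $0.50, still need 303.0 mg).
Take 2 servings of bell pepper: +194.0 mg vitamin C for $2.00 (total $2.50, still need 109.0 mg).
Take 3 servings of banana: +45.0 mg vitamin C for $0.75 (total $3.25, still need 64.0 mg).
Take 2 servings of carrots: +18.0 mg vitamin C for $0.50 (total $3.75, still need 46.0 mg).
Take 1.84 servings of sweet potato: +46.0 mg vitamin C for $1.29 (total $5.04, still need 0.0 mg).
Greedy by cheapest-per-mg is optimal for a single linear constraint, so the minimum cost is $5.04.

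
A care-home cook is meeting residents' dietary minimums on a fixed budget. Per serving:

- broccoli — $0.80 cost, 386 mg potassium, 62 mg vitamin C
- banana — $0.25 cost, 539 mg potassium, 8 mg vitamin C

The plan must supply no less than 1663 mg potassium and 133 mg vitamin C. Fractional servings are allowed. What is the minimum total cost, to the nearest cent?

$1.97

An LP optimum is at a vertex; with two nutrient constraints at most two foods are used. Check each candidate.
broccoli only: max(1663/386, 133/62) = 4.308 servings → $3.45.
banana only: max(1663/539, 133/8) = 16.62 servings → $4.16.
broccoli + banana with both tight: 1.925 servings and 1.707 servings → $1.97.
So the least-cost plan costs $1.97.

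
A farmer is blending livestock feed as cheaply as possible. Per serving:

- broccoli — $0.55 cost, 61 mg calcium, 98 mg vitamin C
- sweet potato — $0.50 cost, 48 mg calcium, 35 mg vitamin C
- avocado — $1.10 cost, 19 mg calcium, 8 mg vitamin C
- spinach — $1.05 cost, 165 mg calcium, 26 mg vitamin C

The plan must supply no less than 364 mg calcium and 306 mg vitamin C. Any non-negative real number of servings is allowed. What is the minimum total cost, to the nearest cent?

$2.77

Two binding constraints pin down two serving amounts, so the optimal mix uses at most two foods. The candidates are each food alone (scaled to the tighter of calcium/vitamin C) and each pair with both constraints tight.
broccoli only: max(364/61, 306/98) = 5.967 servings → $3.28.
sweet potato only: max(364/48, 306/35) = 8.743 servings → $4.37.
avocado only: max(364/19, 306/8) = 38.25 servings → $42.08.
spinach only: max(364/165, 306/26) = 11.77 servings → $12.36.
broccoli + sweet potato with both tight: 0.7583 servings and 6.62 servings → $3.73.
broccoli + avocado with both tight: 2.112 servings and 12.38 servings → $14.78.
broccoli + spinach with both tight: 2.813 servings and 1.166 servings → $2.77.
sweet potato + avocado: intersection lies outside the first quadrant.
sweet potato + spinach: the both-tight solution has a negative serving — not a feasible corner.
avocado + spinach: the both-tight solution has a negative serving — not a feasible corner.
Cheapest feasible corner: $2.77.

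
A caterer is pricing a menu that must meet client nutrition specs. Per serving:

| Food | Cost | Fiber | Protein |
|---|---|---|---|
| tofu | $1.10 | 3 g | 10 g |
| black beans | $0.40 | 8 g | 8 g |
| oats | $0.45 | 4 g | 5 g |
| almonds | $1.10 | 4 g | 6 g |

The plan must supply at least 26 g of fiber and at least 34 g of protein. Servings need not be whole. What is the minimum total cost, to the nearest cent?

$1.70

tofu only: max(26/3, 34/10) = 8.667 servings → $9.53.
black beans only: max(26/8, 34/8) = 4.25 servings → $1.70.
oats only: max(26/4, 34/5) = 6.8 servings → $3.06.
almonds only: max(26/4, 34/6) = 6.5 servings → $7.15.
tofu + black beans with both tight: 1.143 servings and 2.821 servings → $2.39.
tofu + oats with both tight: 0.24 servings and 6.32 servings → $3.11.
tofu + almonds with both targets exact would need a negative amount; discard.
black beans + oats with both targets exact would need a negative amount; discard.
black beans + almonds with both tight: 1.25 servings and 4 servings → $4.90.
oats + almonds with both tight: 5 servings and 1.5 servings → $3.90.
Cheapest feasible corner: $1.70.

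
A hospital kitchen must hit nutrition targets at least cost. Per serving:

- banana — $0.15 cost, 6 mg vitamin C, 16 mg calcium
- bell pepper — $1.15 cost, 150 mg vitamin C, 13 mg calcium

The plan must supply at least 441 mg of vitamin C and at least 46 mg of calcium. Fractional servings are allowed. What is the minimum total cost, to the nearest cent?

$3.43

An LP optimum is at a vertex; with two nutrient constraints at most two foods are used. Check each candidate.
banana only: max(441/6, 46/16) = 73.5 servings → $11.03.
bell pepper only: max(441/150, 46/13) = 3.538 servings → $4.07.
banana + bell pepper with both tight: 0.5026 servings and 2.92 servings → $3.43.
Cheapest feasible corner: $3.43.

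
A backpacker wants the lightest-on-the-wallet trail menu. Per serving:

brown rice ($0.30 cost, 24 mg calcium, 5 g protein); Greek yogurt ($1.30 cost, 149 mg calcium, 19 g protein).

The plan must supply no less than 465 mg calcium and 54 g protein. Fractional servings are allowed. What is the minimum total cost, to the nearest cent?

An LP optimum is at a vertex; with two nutrient constraints at most two foods are used. Check each candidate.
brown rice only: max(465/24, 54/5) = 19.38 servings → $5.81.
Greek yogurt only: max(465/149, 54/19) = 3.121 servings → $4.06.
brown rice + Greek yogurt: the both-tight solution has a negative serving — not a feasible corner.
Cheapest feasible corner: $4.06.

$4.06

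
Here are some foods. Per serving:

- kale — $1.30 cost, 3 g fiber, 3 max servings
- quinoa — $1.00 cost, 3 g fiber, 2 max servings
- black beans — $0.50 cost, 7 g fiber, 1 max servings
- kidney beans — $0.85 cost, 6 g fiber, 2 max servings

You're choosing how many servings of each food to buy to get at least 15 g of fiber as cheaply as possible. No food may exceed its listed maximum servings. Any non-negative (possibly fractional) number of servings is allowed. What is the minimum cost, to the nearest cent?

$1.63

Cost per g of fiber: black beans $0.0714, kidney beans $0.1417, quinoa $0.3333, kale $0.4333.
Take 1 serving of black beans: +7.0 g fiber for $0.50 (total $0.50, still need 8.0 g).
Take 1.333 servings of kidney beans: +8.0 g fiber for $1.13 (total $1.63, still need 0.0 g).
Filling from the cheapest source first is optimal under one linear minimum: $1.63.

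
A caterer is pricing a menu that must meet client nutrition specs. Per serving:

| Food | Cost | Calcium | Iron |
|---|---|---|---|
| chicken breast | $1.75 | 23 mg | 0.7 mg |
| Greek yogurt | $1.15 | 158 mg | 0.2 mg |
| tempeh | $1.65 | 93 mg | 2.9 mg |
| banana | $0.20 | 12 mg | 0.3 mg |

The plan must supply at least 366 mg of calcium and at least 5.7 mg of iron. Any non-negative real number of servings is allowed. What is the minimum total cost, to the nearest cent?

A basic optimal solution has at most two foods positive. Try each food alone and each pair with both targets met exactly.
chicken breast only: max(366/23, 5.7/0.7) = 15.91 servings → $27.85.
Greek yogurt only: max(366/158, 5.7/0.2) = 28.5 servings → $32.77.
tempeh only: max(366/93, 5.7/2.9) = 3.935 servings → $6.49.
banana only: max(366/12, 5.7/0.3) = 30.5 servings → $6.10.
chicken breast + Greek yogurt with both tight: 7.806 servings and 1.18 servings → $15.02.
chicken breast + tempeh: intersection lies outside the first quadrant.
chicken breast + banana with both targets exact would need a negative amount; discard.
Greek yogurt + tempeh with both tight: 1.209 servings and 1.882 servings → $4.50.
Greek yogurt + banana with both tight: 0.92 servings and 18.39 servings → $4.74.
tempeh + banana with both targets exact would need a negative amount; discard.
So the least-cost plan costs $4.50.

$4.50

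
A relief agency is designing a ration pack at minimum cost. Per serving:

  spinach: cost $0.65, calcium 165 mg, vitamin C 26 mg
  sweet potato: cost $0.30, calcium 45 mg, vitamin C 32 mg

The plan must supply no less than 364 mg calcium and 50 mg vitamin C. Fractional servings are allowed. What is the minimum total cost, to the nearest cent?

$1.43

Two binding constraints pin down two serving amounts, so the optimal mix uses at most two foods. The candidates are each food alone (scaled to the tighter of calcium/vitamin C) and each pair with both constraints tight.
spinach only: max(364/165, 50/26) = 2.206 servings → $1.43.
sweet potato only: max(364/45, 50/32) = 8.089 servings → $2.43.
spinach + sweet potato: intersection lies outside the first quadrant.
Cheapest feasible corner: $1.43.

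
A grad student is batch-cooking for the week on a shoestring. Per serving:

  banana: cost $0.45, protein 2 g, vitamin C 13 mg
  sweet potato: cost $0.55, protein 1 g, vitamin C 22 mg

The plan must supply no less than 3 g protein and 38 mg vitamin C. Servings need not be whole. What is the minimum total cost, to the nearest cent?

$1.06

Two binding constraints pin down two serving amounts, so the optimal mix uses at most two foods. The candidates are each food alone (scaled to the tighter of protein/vitamin C) and each pair with both constraints tight.
banana only: max(3/2, 38/13) = 2.923 servings → $1.32.
sweet potato only: max(3/1, 38/22) = 3 servings → $1.65.
banana + sweet potato with both tight: 0.9032 servings and 1.194 servings → $1.06.
Cheapest feasible corner: $1.06.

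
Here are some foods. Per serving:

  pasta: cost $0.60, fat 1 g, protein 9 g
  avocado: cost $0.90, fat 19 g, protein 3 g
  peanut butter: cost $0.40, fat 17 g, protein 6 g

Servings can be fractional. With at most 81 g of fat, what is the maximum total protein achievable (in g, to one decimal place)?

729.0 g

Protein per g fat: pasta 9, peanut butter 0.3529, avocado 0.1579.
With no serving limits, spend the whole fat allowance on pasta: 81 g / 1 g × 9 g = 729.0 g.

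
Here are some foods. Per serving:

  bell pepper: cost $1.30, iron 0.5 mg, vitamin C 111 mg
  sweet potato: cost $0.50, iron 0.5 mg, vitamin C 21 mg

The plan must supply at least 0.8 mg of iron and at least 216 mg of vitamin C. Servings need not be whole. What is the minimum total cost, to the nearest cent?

$2.53

A basic optimal solution has at most two foods positive. Try each food alone and each pair with both targets met exactly.
bell pepper only: max(0.8/0.5, 216/111) = 1.946 servings → $2.53.
sweet potato only: max(0.8/0.5, 216/21) = 10.29 servings → $5.14.
bell pepper + sweet potato: intersection lies outside the first quadrant.
Cheapest feasible corner: $2.53.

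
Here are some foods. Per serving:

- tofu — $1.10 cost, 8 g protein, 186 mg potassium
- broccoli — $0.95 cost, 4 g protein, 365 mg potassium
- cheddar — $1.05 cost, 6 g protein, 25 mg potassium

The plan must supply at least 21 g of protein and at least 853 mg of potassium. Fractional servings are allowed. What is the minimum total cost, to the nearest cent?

With two linear requirements the optimum uses one or two foods; enumerate the corners.
tofu only: max(21/8, 853/186) = 4.586 servings → $5.04.
broccoli only: max(21/4, 853/365) = 5.25 servings → $4.99.
cheddar only: max(21/6, 853/25) = 34.12 servings → $35.83.
tofu + broccoli with both tight: 1.955 servings and 1.341 servings → $3.42.
tofu + cheddar: the both-tight solution has a negative serving — not a feasible corner.
broccoli + cheddar with both tight: 2.198 servings and 2.035 servings → $4.22.
Cheapest feasible corner: $3.42.

$3.42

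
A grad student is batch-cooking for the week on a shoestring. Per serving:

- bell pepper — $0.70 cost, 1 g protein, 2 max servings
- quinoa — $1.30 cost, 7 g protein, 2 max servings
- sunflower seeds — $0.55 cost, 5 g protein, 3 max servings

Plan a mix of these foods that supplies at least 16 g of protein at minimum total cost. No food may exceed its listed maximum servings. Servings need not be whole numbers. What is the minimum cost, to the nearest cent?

Cost per g of protein: sunflower seeds $0.1100, quinoa $0.1857, bell pepper $0.7000.
Take 3 servings of sunflower seeds: +15.0 g protein for $1.65 (total $1.65, still need 1.0 g).
Take 0.1429 servings of quinoa: +1.0 g protein for $0.19 (total $1.84, still need 0.0 g).
Filling from the cheapest source first is optimal under one linear minimum: $1.84.

$1.84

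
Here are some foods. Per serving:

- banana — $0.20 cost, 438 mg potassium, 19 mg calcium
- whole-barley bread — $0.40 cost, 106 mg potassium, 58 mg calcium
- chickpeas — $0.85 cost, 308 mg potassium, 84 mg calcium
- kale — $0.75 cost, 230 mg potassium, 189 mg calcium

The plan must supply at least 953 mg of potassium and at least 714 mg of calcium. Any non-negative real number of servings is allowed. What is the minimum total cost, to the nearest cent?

At the optimum either one food covers both requirements or two foods hit both targets exactly; no other combination can be cheaper.
banana only: max(953/438, 714/19) = 37.58 servings → $7.52.
whole-barley bread only: max(953/106, 714/58) = 12.31 servings → $4.92.
chickpeas only: max(953/308, 714/84) = 8.5 servings → $7.22.
kale only: max(953/230, 714/189) = 4.143 servings → $3.11.
banana + whole-barley bread: the both-tight solution has a negative serving — not a feasible corner.
banana + chickpeas with both targets exact would need a negative amount; discard.
banana + kale with both tight: 0.2027 servings and 3.757 servings → $2.86.
whole-barley bread + chickpeas with both targets exact would need a negative amount; discard.
whole-barley bread + kale with both tight: 2.375 servings and 3.049 servings → $3.24.
chickpeas + kale with both tight: 0.4087 servings and 3.596 servings → $3.04.
Cheapest feasible corner: $2.86.

$2.86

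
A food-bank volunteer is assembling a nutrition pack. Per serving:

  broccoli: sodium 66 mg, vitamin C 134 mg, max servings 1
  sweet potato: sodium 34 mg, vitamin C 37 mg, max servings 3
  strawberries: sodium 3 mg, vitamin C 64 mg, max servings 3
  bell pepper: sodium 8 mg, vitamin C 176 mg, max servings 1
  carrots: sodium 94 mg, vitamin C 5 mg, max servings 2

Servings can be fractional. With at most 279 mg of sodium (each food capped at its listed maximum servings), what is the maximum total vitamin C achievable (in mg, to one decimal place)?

618.0 mg

Vitamin C per mg sodium: bell pepper 22, strawberries 21.33, broccoli 2.03, sweet potato 1.088, carrots 0.05319.
Take 1 serving of bell pepper: uses 8 mg sodium, +176.0 mg vitamin C (running total 176.0 mg).
Take 3 servings of strawberries: uses 9 mg sodium, +192.0 mg vitamin C (running total 368.0 mg).
Take 1 serving of broccoli: uses 66 mg sodium, +134.0 mg vitamin C (running total 502.0 mg).
Take 3 servings of sweet potato: uses 102 mg sodium, +111.0 mg vitamin C (running total 613.0 mg).
Take 1 serving of carrots: uses 94 mg sodium, +5.0 mg vitamin C (running total 618.0 mg).
Greedy by best ratio exhausts the sodium allowance optimally: 618.0 mg.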